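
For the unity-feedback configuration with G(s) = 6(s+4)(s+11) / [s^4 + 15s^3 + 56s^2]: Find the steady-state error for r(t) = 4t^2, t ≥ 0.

The denominator has no term below 56s^2 — 2 poles at s=0, type 2.
K_a = lim_{s→0} s^2·G(s) = 6·4·11 / 56 = 33/7.
r(t) = 4t^2 gives R(s) = 8/s^3.
e_ss = 8/K_a = 8/(33/7) = 56/33.

56/33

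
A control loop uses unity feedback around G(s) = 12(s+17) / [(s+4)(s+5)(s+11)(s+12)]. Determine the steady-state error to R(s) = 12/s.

880/79

G(s) has no factors of s in the denominator, so the system is type 0.
K_p = lim_{s→0} G(s) = 12·17 / (4·5·11·12) = 17/220.
e_ss = 12/(1 + K_p) = 12/(237/220) = 880/79.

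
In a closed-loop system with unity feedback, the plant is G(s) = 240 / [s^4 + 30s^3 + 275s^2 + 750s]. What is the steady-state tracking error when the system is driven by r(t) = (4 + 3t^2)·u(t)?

infinity

Factoring s from the denominator leaves a polynomial with constant term 750, so the system is type 1. Taking each input component in turn:
  • 4: tracked with zero error.
  • 3t^2: a type-1 system cannot track it, e_ss → ∞.
The unbounded component dominates.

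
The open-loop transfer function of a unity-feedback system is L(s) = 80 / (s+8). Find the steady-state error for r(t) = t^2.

infinity

No free integrators in L(s): this is a type 0 system.
K_a = lim_{s→0} s^2·L(s) = 0; the steady-state error to this parabolic input grows without bound.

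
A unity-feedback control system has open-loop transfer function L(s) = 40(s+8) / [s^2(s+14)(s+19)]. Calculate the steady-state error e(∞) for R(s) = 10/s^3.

The open loop has two poles at the origin → type 2 system.
K_a = lim_{s→0} s^2·L(s) = 40·8 / (14·19) = 160/133.
r(t) = 5t^2 gives R(s) = 10/s^3.
e_ss = 10/K_a = 10/(160/133) = 8.3125.

8.3125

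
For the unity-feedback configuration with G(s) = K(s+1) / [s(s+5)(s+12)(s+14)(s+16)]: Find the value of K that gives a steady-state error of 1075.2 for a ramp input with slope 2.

System type = 1 (one pole at s=0).
K_v = lim_{s→0} s·G(s) = K·1 / (5·12·14·16) = (1/13440)·K.
e_ss = 2/K_v = 1075.2 ⇒ K_v = 5/2688 ⇒ K = (5/2688)/(1/13440) = 25.

25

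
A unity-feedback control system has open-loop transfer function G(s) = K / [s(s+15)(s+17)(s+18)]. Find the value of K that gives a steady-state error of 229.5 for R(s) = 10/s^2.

200

The open loop has one pole at the origin → type 1 system.
K_v = lim_{s→0} s·G(s) = K / (15·17·18) = (1/4590)·K.
e_ss = 10/K_v = 229.5 ⇒ K_v = 20/459 ⇒ K = (20/459)/(1/4590) = 200.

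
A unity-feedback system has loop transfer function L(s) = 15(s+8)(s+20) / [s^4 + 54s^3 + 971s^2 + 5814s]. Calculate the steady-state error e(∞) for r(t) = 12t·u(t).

29.07

Factoring s from the denominator leaves a polynomial with constant term 5814, so the system is type 1.
K_v = lim_{s→0} s·L(s) = 15·8·20 / 5814 = 400/969.
e_ss = 12/K_v = 12/(400/969) = 29.07.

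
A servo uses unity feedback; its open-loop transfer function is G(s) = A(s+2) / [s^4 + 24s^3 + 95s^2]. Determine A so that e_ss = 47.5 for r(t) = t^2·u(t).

2

Factoring s^2 from the denominator leaves a polynomial with constant term 95, so the system is type 2.
K_a = lim_{s→0} s^2·G(s) = A·2 / 95 = (2/95)·A.
e_ss = 2/K_a = 47.5 ⇒ K_a = 4/95 ⇒ A = (4/95)/(2/95) = 2.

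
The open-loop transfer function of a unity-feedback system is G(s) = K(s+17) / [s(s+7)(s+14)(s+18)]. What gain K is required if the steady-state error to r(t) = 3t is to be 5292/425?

25

System type = 1 (one pole at s=0).
K_v = lim_{s→0} s·G(s) = K·17 / (7·14·18) = (17/1764)·K.
e_ss = 3/K_v = 5292/425 ⇒ K_v = 425/1764 ⇒ K = (425/1764)/(17/1764) = 25.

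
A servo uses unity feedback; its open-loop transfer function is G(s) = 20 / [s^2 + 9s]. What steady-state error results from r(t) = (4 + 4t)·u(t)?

1.8

The denominator has no term below 9s — 1 pole at s=0, type 1. Treating each term separately:
  • 4: tracked with zero error.
  • 4t: e_ss = 4/K_v with K_v=20/9 → 1.8.
Total e_ss = 1.8.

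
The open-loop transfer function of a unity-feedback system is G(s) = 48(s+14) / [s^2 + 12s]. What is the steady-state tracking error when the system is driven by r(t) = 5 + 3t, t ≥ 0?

3/56

The denominator has no term below 12s — 1 pole at s=0, type 1. Taking each input component in turn:
  • 5: tracked with zero error.
  • 3t: e_ss = 3/K_v with K_v=56 → 3/56.
Total e_ss = 3/56.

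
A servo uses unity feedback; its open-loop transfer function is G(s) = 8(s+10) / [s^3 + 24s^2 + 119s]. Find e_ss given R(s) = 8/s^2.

Lowest-order denominator term is 119s, so the open loop has 1 pole at the origin → type 1 system.
K_v = lim_{s→0} s·G(s) = 8·10 / 119 = 80/119.
e_ss = 8/K_v = 8/(80/119) = 11.9.

11.9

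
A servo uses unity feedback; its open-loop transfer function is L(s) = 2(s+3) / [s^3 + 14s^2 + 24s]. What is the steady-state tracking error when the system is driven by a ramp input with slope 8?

The denominator has no term below 24s — 1 pole at s=0, type 1.
K_v = lim_{s→0} s·L(s) = 2·3 / 24 = 0.25.
e_ss = 8/K_v = 8/0.25 = 32.

32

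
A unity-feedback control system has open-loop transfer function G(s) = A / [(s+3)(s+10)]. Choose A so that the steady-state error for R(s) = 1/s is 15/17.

4

No free integrators in G(s): this is a type 0 system.
K_p = lim_{s→0} G(s) = A / (3·10) = (1/30)·A.
e_ss = 1/(1 + K_p) = 15/17 ⇒ 1 + (1/30)·A = 17/15 ⇒ A = 4.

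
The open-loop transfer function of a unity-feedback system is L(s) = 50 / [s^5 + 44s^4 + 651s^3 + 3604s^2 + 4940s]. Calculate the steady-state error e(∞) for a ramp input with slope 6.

592.8

The denominator has no term below 4940s — 1 pole at s=0, type 1.
K_v = lim_{s→0} s·L(s) = 50 / 4940 = 5/494.
e_ss = 6/K_v = 6/(5/494) = 592.8.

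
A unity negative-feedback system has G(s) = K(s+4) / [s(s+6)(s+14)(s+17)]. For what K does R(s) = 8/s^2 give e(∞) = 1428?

2

G(s) has one factor of s in the denominator, so the system is type 1.
K_v = lim_{s→0} s·G(s) = K·4 / (6·14·17) = (1/357)·K.
e_ss = 8/K_v = 1428 ⇒ K_v = 2/357 ⇒ K = (2/357)/(1/357) = 2.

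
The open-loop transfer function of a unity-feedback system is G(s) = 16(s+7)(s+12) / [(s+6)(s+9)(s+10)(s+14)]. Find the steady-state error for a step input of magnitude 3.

135/53

System type = 0 (no poles at s=0).
K_p = lim_{s→0} G(s) = 16·7·12 / (6·9·10·14) = 8/45.
e_ss = 3/(1 + K_p) = 3/(53/45) = 135/53.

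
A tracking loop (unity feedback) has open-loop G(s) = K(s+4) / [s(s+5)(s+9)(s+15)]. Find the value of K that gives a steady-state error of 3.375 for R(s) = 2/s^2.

100

System type = 1 (one pole at s=0).
K_v = lim_{s→0} s·G(s) = K·4 / (5·9·15) = (4/675)·K.
e_ss = 2/K_v = 3.375 ⇒ K_v = 16/27 ⇒ K = (16/27)/(4/675) = 100.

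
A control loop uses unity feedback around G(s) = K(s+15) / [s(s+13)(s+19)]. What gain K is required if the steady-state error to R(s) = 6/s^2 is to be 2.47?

The open loop has one pole at the origin → type 1 system.
K_v = lim_{s→0} s·G(s) = K·15 / (13·19) = (15/247)·K.
e_ss = 6/K_v = 2.47 ⇒ K_v = 600/247 ⇒ K = (600/247)/(15/247) = 40.

40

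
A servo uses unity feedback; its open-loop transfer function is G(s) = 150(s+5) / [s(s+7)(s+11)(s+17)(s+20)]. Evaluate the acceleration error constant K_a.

0

System type = 1 (one pole at s=0).
K_a = lim_{s→0} s^2·G(s) = 0 (the extra factor of s kills the finite limit).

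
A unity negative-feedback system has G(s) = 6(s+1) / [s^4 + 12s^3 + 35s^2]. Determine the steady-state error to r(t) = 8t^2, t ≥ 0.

Factoring s^2 from the denominator leaves a polynomial with constant term 35, so the system is type 2.
K_a = lim_{s→0} s^2·G(s) = 6·1 / 35 = 6/35.
r(t) = 8t^2 gives R(s) = 16/s^3.
e_ss = 16/K_a = 16/(6/35) = 280/3.

280/3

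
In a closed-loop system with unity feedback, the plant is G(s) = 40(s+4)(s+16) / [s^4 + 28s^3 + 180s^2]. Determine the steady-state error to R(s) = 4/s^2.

The denominator has no term below 180s^2 — 2 poles at s=0, type 2.
K_v = ∞ for a type-2 system; e_ss to a ramp is zero.

0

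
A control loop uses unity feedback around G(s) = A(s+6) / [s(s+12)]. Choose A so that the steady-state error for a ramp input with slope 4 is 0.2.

40

System type = 1 (one pole at s=0).
K_v = lim_{s→0} s·G(s) = A·6 / (12) = 0.5·A.
e_ss = 4/K_v = 0.2 ⇒ K_v = 20 ⇒ A = 20/0.5 = 40.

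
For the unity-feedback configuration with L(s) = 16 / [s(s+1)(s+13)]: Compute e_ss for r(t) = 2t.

1.625

System type = 1 (one pole at s=0).
K_v = lim_{s→0} s·L(s) = 16 / (1·13) = 16/13.
e_ss = 2/K_v = 2/(16/13) = 1.625.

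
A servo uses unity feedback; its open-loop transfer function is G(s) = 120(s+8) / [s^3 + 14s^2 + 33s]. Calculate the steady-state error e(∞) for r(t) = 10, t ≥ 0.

Lowest-order denominator term is 33s, so the open loop has 1 pole at the origin → type 1 system.
A type-1 system has K_p = ∞, so it tracks a step input with zero steady-state error.

0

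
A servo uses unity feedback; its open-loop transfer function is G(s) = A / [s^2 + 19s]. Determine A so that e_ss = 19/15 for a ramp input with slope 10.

150

Lowest-order denominator term is 19s, so the open loop has 1 pole at the origin → type 1 system.
K_v = lim_{s→0} s·G(s) = A / 19 = (1/19)·A.
e_ss = 10/K_v = 19/15 ⇒ K_v = 150/19 ⇒ A = (150/19)/(1/19) = 150.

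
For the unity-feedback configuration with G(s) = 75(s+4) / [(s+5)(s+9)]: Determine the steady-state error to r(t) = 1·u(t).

3/23

No free integrators in G(s): this is a type 0 system.
K_p = lim_{s→0} G(s) = 75·4 / (5·9) = 20/3.
e_ss = 1/(1 + K_p) = 1/(23/3) = 3/23.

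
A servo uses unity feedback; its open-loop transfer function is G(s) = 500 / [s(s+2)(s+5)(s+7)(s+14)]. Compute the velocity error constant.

25/49

System type = 1 (one pole at s=0).
K_v = lim_{s→0} s·G(s) = 500 / (2·5·7·14) = 25/49.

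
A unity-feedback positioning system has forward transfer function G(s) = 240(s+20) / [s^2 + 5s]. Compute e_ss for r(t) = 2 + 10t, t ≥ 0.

The denominator has no term below 5s — 1 pole at s=0, type 1. Taking each input component in turn:
  • 2: tracked with zero error.
  • 10t: e_ss = 10/K_v with K_v=960 → 1/96.
Total e_ss = 1/96.

1/96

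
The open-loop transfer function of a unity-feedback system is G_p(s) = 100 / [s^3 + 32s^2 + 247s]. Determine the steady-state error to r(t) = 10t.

24.7

Factoring s from the denominator leaves a polynomial with constant term 247, so the system is type 1.
K_v = lim_{s→0} s·G_p(s) = 100 / 247 = 100/247.
e_ss = 10/K_v = 10/(100/247) = 24.7.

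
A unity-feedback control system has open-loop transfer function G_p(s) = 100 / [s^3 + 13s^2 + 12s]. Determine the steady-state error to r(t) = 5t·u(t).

The denominator has no term below 12s — 1 pole at s=0, type 1.
K_v = lim_{s→0} s·G_p(s) = 100 / 12 = 25/3.
e_ss = 5/K_v = 5/(25/3) = 0.6.

0.6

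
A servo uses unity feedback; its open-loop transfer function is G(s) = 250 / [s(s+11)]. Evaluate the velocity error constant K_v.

G(s) has one factor of s in the denominator, so the system is type 1.
K_v = lim_{s→0} s·G(s) = 250 / (11) = 250/11.

250/11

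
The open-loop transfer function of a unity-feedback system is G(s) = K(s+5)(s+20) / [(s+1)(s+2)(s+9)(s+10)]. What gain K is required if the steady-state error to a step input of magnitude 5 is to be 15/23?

G(s) has no factors of s in the denominator, so the system is type 0.
K_p = lim_{s→0} G(s) = K·5·20 / (1·2·9·10) = (5/9)·K.
e_ss = 5/(1 + K_p) = 15/23 ⇒ 1 + (5/9)·K = 23/3 ⇒ K = 12.

12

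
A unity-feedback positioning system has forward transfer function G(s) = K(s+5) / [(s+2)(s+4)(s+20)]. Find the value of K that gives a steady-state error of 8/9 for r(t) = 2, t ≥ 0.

40

No free integrators in G(s): this is a type 0 system.
K_p = lim_{s→0} G(s) = K·5 / (2·4·20) = (1/32)·K.
e_ss = 2/(1 + K_p) = 8/9 ⇒ 1 + (1/32)·K = 2.25 ⇒ K = 40.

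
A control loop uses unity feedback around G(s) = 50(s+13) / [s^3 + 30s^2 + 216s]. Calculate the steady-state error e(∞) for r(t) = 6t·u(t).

Factoring s from the denominator leaves a polynomial with constant term 216, so the system is type 1.
K_v = lim_{s→0} s·G(s) = 50·13 / 216 = 325/108.
e_ss = 6/K_v = 6/(325/108) = 648/325.

648/325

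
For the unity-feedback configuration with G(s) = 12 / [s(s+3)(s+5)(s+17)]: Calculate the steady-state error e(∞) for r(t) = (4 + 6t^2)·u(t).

infinity

System type = 1 (one pole at s=0). By superposition:
  • 4: tracked with zero error.
  • 6t^2: a type-1 system cannot track it, e_ss → ∞.
The unbounded component dominates.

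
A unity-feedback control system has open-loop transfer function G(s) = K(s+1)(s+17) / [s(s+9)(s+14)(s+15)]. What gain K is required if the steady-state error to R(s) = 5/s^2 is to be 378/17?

25

One free integrator in G(s): this is a type 1 system.
K_v = lim_{s→0} s·G(s) = K·1·17 / (9·14·15) = (17/1890)·K.
e_ss = 5/K_v = 378/17 ⇒ K_v = 85/378 ⇒ K = (85/378)/(17/1890) = 25.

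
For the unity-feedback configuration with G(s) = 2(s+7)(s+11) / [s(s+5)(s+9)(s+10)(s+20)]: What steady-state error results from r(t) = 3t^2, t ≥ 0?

The open loop has one pole at the origin → type 1 system.
K_a = lim_{s→0} s^2·G(s) = 0; the steady-state error to this parabolic input grows without bound.

infinity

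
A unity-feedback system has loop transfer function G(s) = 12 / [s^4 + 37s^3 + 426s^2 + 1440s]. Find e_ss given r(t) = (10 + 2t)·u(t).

240

The denominator has no term below 1440s — 1 pole at s=0, type 1. Treating each term separately:
  • 10: tracked with zero error.
  • 2t: e_ss = 2/K_v with K_v=1/120 → 240.
Total e_ss = 240.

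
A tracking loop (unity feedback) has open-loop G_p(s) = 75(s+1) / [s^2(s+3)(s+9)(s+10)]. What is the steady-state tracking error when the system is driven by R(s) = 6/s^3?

21.6

System type = 2 (two poles at s=0).
K_a = lim_{s→0} s^2·G_p(s) = 75·1 / (3·9·10) = 5/18.
r(t) = 3t^2 gives R(s) = 6/s^3.
e_ss = 6/K_a = 6/(5/18) = 21.6.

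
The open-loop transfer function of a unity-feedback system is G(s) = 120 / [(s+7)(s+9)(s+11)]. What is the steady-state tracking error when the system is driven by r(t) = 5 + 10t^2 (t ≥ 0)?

G(s) has no factors of s in the denominator, so the system is type 0. By superposition:
  • 5: e_ss = 5/(1+K_p) with K_p=40/231 → 1155/271.
  • 10t^2: a type-0 system cannot track it, e_ss → ∞.
The unbounded component dominates.

infinity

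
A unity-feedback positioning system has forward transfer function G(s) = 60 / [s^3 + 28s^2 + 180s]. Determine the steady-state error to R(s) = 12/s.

The denominator has no term below 180s — 1 pole at s=0, type 1.
K_p = ∞ for a type-1 system; e_ss to a step is zero.

0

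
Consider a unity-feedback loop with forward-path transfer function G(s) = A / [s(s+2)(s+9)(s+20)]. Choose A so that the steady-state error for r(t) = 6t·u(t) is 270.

System type = 1 (one pole at s=0).
K_v = lim_{s→0} s·G(s) = A / (2·9·20) = (1/360)·A.
e_ss = 6/K_v = 270 ⇒ K_v = 1/45 ⇒ A = (1/45)/(1/360) = 8.

8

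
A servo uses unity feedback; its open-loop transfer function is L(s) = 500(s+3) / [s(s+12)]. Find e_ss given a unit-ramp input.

One free integrator in L(s): this is a type 1 system.
K_v = lim_{s→0} s·L(s) = 500·3 / (12) = 125.
e_ss = 1/K_v = 1/125 = 0.008.

0.008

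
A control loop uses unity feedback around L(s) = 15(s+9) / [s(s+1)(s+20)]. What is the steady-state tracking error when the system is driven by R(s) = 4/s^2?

One free integrator in L(s): this is a type 1 system.
K_v = lim_{s→0} s·L(s) = 15·9 / (1·20) = 6.75.
e_ss = 4/K_v = 4/6.75 = 16/27.

16/27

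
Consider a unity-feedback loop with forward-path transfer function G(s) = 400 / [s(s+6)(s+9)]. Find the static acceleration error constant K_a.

System type = 1 (one pole at s=0).
K_a = lim_{s→0} s^2·G(s) = 0 (the extra factor of s kills the finite limit).

0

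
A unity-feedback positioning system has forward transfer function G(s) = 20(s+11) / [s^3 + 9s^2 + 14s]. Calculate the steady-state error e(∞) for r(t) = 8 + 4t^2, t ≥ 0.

The denominator has no term below 14s — 1 pole at s=0, type 1. Treating each term separately:
  • 8: tracked with zero error.
  • 4t^2: a type-1 system cannot track it, e_ss → ∞.
The unbounded component dominates.

infinity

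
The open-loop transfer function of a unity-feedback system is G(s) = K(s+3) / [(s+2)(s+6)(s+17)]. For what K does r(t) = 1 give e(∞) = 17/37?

80

System type = 0 (no poles at s=0).
K_p = lim_{s→0} G(s) = K·3 / (2·6·17) = (1/68)·K.
e_ss = 1/(1 + K_p) = 17/37 ⇒ 1 + (1/68)·K = 37/17 ⇒ K = 80.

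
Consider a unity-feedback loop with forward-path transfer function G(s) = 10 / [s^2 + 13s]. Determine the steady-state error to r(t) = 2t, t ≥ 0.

2.6

Lowest-order denominator term is 13s, so the open loop has 1 pole at the origin → type 1 system.
K_v = lim_{s→0} s·G(s) = 10 / 13 = 10/13.
e_ss = 2/K_v = 2/(10/13) = 2.6.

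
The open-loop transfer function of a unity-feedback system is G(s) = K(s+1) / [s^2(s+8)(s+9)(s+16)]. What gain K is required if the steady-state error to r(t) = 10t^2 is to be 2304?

G(s) has two factors of s in the denominator, so the system is type 2.
K_a = lim_{s→0} s^2·G(s) = K·1 / (8·9·16) = (1/1152)·K.
e_ss = 20/K_a = 2304 ⇒ K_a = 5/576 ⇒ K = (5/576)/(1/1152) = 10.

10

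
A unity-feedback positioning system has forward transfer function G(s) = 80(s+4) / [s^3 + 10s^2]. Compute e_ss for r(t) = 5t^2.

0.3125

Factoring s^2 from the denominator leaves a polynomial with constant term 10, so the system is type 2.
K_a = lim_{s→0} s^2·G(s) = 80·4 / 10 = 32.
r(t) = 5t^2 gives R(s) = 10/s^3.
e_ss = 10/K_a = 10/32 = 0.3125.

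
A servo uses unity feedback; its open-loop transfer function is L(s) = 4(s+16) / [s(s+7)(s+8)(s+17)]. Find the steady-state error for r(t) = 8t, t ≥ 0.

119

L(s) has one factor of s in the denominator, so the system is type 1.
K_v = lim_{s→0} s·L(s) = 4·16 / (7·8·17) = 8/119.
e_ss = 8/K_v = 8/(8/119) = 119.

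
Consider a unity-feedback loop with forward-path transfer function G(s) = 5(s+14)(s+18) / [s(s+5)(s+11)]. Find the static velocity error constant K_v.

G(s) has one factor of s in the denominator, so the system is type 1.
K_v = lim_{s→0} s·G(s) = 5·14·18 / (5·11) = 252/11.

252/11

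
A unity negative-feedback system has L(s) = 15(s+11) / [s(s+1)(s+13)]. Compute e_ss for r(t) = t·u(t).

The open loop has one pole at the origin → type 1 system.
K_v = lim_{s→0} s·L(s) = 15·11 / (1·13) = 165/13.
e_ss = 1/K_v = 1/(165/13) = 13/165.

13/165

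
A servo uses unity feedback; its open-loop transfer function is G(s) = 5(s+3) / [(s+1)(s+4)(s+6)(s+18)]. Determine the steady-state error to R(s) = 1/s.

System type = 0 (no poles at s=0).
K_p = lim_{s→0} G(s) = 5·3 / (1·4·6·18) = 5/144.
e_ss = 1/(1 + K_p) = 1/(149/144) = 144/149.

144/149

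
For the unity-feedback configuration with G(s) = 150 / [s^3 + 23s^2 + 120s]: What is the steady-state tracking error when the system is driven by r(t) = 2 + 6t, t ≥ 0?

The denominator has no term below 120s — 1 pole at s=0, type 1. Treating each term separately:
  • 2: tracked with zero error.
  • 6t: e_ss = 6/K_v with K_v=1.25 → 4.8.
Total e_ss = 4.8.

4.8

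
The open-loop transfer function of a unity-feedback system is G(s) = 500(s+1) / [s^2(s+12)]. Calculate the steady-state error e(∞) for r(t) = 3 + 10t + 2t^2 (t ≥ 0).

G(s) has two factors of s in the denominator, so the system is type 2. Treating each term separately:
  • 3: tracked with zero error.
  • 10t: tracked with zero error.
  • 2t^2: e_ss = 4/K_a with K_a=125/3 → 0.096.
Total e_ss = 0.096.

0.096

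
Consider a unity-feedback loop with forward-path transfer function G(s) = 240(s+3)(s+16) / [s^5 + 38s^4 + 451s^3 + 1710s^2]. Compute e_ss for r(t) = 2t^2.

The denominator has no term below 1710s^2 — 2 poles at s=0, type 2.
K_a = lim_{s→0} s^2·G(s) = 240·3·16 / 1710 = 128/19.
r(t) = 2t^2 gives R(s) = 4/s^3.
e_ss = 4/K_a = 4/(128/19) = 19/32.

19/32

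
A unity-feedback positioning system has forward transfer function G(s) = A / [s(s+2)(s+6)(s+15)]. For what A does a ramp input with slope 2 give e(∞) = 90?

System type = 1 (one pole at s=0).
K_v = lim_{s→0} s·G(s) = A / (2·6·15) = (1/180)·A.
e_ss = 2/K_v = 90 ⇒ K_v = 1/45 ⇒ A = (1/45)/(1/180) = 4.

4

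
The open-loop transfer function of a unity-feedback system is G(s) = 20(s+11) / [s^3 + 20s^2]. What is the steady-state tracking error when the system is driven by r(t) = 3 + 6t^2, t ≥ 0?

The denominator has no term below 20s^2 — 2 poles at s=0, type 2. Treating each term separately:
  • 3: tracked with zero error.
  • 6t^2: e_ss = 12/K_a with K_a=11 → 12/11.
Total e_ss = 12/11.

12/11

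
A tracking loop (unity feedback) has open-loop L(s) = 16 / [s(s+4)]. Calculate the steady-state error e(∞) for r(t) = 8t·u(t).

2

L(s) has one factor of s in the denominator, so the system is type 1.
K_v = lim_{s→0} s·L(s) = 16 / (4) = 4.
e_ss = 8/K_v = 8/4 = 2.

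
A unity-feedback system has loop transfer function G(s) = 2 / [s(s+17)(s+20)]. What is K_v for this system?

1/170

One free integrator in G(s): this is a type 1 system.
K_v = lim_{s→0} s·G(s) = 2 / (17·20) = 1/170.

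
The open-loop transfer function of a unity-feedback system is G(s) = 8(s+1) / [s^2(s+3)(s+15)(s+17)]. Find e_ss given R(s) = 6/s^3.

573.75

The open loop has two poles at the origin → type 2 system.
K_a = lim_{s→0} s^2·G(s) = 8·1 / (3·15·17) = 8/765.
r(t) = 3t^2 gives R(s) = 6/s^3.
e_ss = 6/K_a = 6/(8/765) = 573.75.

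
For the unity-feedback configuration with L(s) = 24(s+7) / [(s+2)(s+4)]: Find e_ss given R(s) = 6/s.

3/11

L(s) has no factors of s in the denominator, so the system is type 0.
K_p = lim_{s→0} L(s) = 24·7 / (2·4) = 21.
e_ss = 6/(1 + K_p) = 6/22 = 3/11.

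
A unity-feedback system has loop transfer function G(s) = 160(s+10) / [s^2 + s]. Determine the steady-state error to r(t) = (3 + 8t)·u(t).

0.005

Lowest-order denominator term is s, so the open loop has 1 pole at the origin → type 1 system. Treating each term separately:
  • 3: tracked with zero error.
  • 8t: e_ss = 8/K_v with K_v=1600 → 0.005.
Total e_ss = 0.005.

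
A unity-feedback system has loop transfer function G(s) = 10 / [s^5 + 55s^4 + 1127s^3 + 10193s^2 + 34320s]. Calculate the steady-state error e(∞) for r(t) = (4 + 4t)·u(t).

13728

Factoring s from the denominator leaves a polynomial with constant term 34320, so the system is type 1. Treating each term separately:
  • 4: tracked with zero error.
  • 4t: e_ss = 4/K_v with K_v=1/3432 → 13728.
Total e_ss = 13728.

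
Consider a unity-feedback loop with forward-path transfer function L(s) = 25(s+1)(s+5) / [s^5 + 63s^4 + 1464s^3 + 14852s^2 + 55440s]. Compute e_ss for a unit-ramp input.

443.52

Factoring s from the denominator leaves a polynomial with constant term 55440, so the system is type 1.
K_v = lim_{s→0} s·L(s) = 25·1·5 / 55440 = 25/11088.
e_ss = 1/K_v = 1/(25/11088) = 443.52.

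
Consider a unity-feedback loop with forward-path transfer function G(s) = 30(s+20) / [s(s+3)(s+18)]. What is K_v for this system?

G(s) has one factor of s in the denominator, so the system is type 1.
K_v = lim_{s→0} s·G(s) = 30·20 / (3·18) = 100/9.

100/9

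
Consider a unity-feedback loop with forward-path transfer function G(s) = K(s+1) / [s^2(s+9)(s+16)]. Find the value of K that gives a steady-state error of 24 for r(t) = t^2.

The open loop has two poles at the origin → type 2 system.
K_a = lim_{s→0} s^2·G(s) = K·1 / (9·16) = (1/144)·K.
e_ss = 2/K_a = 24 ⇒ K_a = 1/12 ⇒ K = (1/12)/(1/144) = 12.

12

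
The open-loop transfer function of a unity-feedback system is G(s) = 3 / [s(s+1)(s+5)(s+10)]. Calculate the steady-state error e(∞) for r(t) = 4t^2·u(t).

infinity

G(s) has one factor of s in the denominator, so the system is type 1.
For a type-1 system K_a = 0, so e_ss to a parabolic input is unbounded.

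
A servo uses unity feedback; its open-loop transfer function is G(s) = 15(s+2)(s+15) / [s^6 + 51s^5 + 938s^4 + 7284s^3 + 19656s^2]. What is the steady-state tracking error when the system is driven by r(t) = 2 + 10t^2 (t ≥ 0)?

Lowest-order denominator term is 19656s^2, so the open loop has 2 poles at the origin → type 2 system. Treating each term separately:
  • 2: tracked with zero error.
  • 10t^2: e_ss = 20/K_a with K_a=25/1092 → 873.6.
Total e_ss = 873.6.

873.6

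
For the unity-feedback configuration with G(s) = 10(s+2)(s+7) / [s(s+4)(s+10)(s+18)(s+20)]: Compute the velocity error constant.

7/720

One free integrator in G(s): this is a type 1 system.
K_v = lim_{s→0} s·G(s) = 10·2·7 / (4·10·18·20) = 7/720.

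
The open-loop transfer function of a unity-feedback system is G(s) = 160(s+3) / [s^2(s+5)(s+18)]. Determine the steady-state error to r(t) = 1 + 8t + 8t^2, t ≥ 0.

System type = 2 (two poles at s=0). Taking each input component in turn:
  • 1: tracked with zero error.
  • 8t: tracked with zero error.
  • 8t^2: e_ss = 16/K_a with K_a=16/3 → 3.
Total e_ss = 3.

3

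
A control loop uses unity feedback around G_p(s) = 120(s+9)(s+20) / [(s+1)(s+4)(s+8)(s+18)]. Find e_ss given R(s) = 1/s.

No free integrators in G_p(s): this is a type 0 system.
K_p = lim_{s→0} G_p(s) = 120·9·20 / (1·4·8·18) = 37.5.
e_ss = 1/(1 + K_p) = 1/38.5 = 2/77.

2/77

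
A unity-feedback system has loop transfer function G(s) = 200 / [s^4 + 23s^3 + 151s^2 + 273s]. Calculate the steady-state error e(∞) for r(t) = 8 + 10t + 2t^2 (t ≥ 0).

Lowest-order denominator term is 273s, so the open loop has 1 pole at the origin → type 1 system. Taking each input component in turn:
  • 8: tracked with zero error.
  • 10t: e_ss = 10/K_v with K_v=200/273 → 13.65.
  • 2t^2: a type-1 system cannot track it, e_ss → ∞.
The unbounded component dominates.

infinity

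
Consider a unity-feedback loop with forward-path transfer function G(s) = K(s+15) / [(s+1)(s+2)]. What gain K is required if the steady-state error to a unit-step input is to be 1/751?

System type = 0 (no poles at s=0).
K_p = lim_{s→0} G(s) = K·15 / (1·2) = 7.5·K.
e_ss = 1/(1 + K_p) = 1/751 ⇒ 1 + 7.5·K = 751 ⇒ K = 100.

100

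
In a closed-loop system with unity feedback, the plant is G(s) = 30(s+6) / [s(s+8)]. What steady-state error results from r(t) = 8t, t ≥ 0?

One free integrator in G(s): this is a type 1 system.
K_v = lim_{s→0} s·G(s) = 30·6 / (8) = 22.5.
e_ss = 8/K_v = 8/22.5 = 16/45.

16/45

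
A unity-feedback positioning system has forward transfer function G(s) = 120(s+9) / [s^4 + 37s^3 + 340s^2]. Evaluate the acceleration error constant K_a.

Lowest-order denominator term is 340s^2, so the open loop has 2 poles at the origin → type 2 system.
K_a = lim_{s→0} s^2·G(s) = 120·9 / 340 = 54/17.

54/17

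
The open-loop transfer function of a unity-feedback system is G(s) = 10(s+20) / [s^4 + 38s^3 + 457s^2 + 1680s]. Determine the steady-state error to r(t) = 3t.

25.2

Lowest-order denominator term is 1680s, so the open loop has 1 pole at the origin → type 1 system.
K_v = lim_{s→0} s·G(s) = 10·20 / 1680 = 5/42.
e_ss = 3/K_v = 3/(5/42) = 25.2.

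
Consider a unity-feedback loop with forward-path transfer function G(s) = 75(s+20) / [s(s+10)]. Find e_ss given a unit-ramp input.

1/150

System type = 1 (one pole at s=0).
K_v = lim_{s→0} s·G(s) = 75·20 / (10) = 150.
e_ss = 1/K_v = 1/150.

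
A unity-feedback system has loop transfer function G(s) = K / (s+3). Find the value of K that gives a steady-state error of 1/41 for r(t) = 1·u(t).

120

System type = 0 (no poles at s=0).
K_p = lim_{s→0} G(s) = K / (3) = (1/3)·K.
e_ss = 1/(1 + K_p) = 1/41 ⇒ 1 + (1/3)·K = 41 ⇒ K = 120.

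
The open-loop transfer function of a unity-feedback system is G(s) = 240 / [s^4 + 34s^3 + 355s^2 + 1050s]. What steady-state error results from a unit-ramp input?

Factoring s from the denominator leaves a polynomial with constant term 1050, so the system is type 1.
K_v = lim_{s→0} s·G(s) = 240 / 1050 = 8/35.
e_ss = 1/K_v = 1/(8/35) = 4.375.

4.375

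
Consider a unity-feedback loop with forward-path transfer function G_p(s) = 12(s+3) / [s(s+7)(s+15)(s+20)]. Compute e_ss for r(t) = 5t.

The open loop has one pole at the origin → type 1 system.
K_v = lim_{s→0} s·G_p(s) = 12·3 / (7·15·20) = 3/175.
e_ss = 5/K_v = 5/(3/175) = 875/3.

875/3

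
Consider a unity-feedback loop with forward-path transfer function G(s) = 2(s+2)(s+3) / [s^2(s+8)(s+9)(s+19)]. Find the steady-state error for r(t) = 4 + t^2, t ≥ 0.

G(s) has two factors of s in the denominator, so the system is type 2. By superposition:
  • 4: tracked with zero error.
  • t^2: e_ss = 2/K_a with K_a=1/114 → 228.
Total e_ss = 228.

228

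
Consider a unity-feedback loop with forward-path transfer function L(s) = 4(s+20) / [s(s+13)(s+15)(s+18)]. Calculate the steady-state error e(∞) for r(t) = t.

43.875

The open loop has one pole at the origin → type 1 system.
K_v = lim_{s→0} s·L(s) = 4·20 / (13·15·18) = 8/351.
e_ss = 1/K_v = 1/(8/351) = 43.875.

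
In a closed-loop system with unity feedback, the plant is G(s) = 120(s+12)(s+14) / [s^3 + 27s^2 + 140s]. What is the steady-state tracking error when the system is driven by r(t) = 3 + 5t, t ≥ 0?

The denominator has no term below 140s — 1 pole at s=0, type 1. Treating each term separately:
  • 3: tracked with zero error.
  • 5t: e_ss = 5/K_v with K_v=144 → 5/144.
Total e_ss = 5/144.

5/144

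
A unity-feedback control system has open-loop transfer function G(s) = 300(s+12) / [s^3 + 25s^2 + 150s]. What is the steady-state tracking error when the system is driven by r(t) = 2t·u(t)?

1/12

Lowest-order denominator term is 150s, so the open loop has 1 pole at the origin → type 1 system.
K_v = lim_{s→0} s·G(s) = 300·12 / 150 = 24.
e_ss = 2/K_v = 2/24 = 1/12.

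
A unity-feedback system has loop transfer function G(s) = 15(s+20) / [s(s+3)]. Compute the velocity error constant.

One free integrator in G(s): this is a type 1 system.
K_v = lim_{s→0} s·G(s) = 15·20 / (3) = 100.

100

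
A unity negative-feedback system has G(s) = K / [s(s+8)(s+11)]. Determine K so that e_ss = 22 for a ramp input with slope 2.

The open loop has one pole at the origin → type 1 system.
K_v = lim_{s→0} s·G(s) = K / (8·11) = (1/88)·K.
e_ss = 2/K_v = 22 ⇒ K_v = 1/11 ⇒ K = (1/11)/(1/88) = 8.

8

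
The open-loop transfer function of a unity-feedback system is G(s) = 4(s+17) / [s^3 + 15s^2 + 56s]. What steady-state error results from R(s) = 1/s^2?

The denominator has no term below 56s — 1 pole at s=0, type 1.
K_v = lim_{s→0} s·G(s) = 4·17 / 56 = 17/14.
e_ss = 1/K_v = 1/(17/14) = 14/17.

14/17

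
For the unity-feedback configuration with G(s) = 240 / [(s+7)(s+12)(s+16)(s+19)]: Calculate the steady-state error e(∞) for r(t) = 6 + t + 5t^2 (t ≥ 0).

No free integrators in G(s): this is a type 0 system. Treating each term separately:
  • 6: e_ss = 6/(1+K_p) with K_p=5/532 → 1064/179.
  • t: a type-0 system cannot track it, e_ss → ∞.
  • 5t^2: a type-0 system cannot track it, e_ss → ∞.
The unbounded component dominates.

infinity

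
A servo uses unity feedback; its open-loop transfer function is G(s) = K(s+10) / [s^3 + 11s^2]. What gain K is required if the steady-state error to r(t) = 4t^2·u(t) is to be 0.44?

The denominator has no term below 11s^2 — 2 poles at s=0, type 2.
K_a = lim_{s→0} s^2·G(s) = K·10 / 11 = (10/11)·K.
e_ss = 8/K_a = 0.44 ⇒ K_a = 200/11 ⇒ K = (200/11)/(10/11) = 20.

20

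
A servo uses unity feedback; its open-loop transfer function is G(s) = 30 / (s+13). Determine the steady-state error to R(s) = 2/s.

26/43

System type = 0 (no poles at s=0).
K_p = lim_{s→0} G(s) = 30 / (13) = 30/13.
e_ss = 2/(1 + K_p) = 2/(43/13) = 26/43.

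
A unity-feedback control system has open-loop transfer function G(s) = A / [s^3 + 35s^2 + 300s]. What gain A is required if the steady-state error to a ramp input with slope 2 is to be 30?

Factoring s from the denominator leaves a polynomial with constant term 300, so the system is type 1.
K_v = lim_{s→0} s·G(s) = A / 300 = (1/300)·A.
e_ss = 2/K_v = 30 ⇒ K_v = 1/15 ⇒ A = (1/15)/(1/300) = 20.

20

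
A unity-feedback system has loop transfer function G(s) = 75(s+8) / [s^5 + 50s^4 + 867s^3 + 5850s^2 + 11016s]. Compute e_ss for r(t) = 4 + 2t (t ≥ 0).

The denominator has no term below 11016s — 1 pole at s=0, type 1. Taking each input component in turn:
  • 4: tracked with zero error.
  • 2t: e_ss = 2/K_v with K_v=25/459 → 36.72.
Total e_ss = 36.72.

36.72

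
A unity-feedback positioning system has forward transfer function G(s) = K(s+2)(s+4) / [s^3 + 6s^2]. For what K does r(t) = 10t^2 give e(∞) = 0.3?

50

Lowest-order denominator term is 6s^2, so the open loop has 2 poles at the origin → type 2 system.
K_a = lim_{s→0} s^2·G(s) = K·2·4 / 6 = (4/3)·K.
e_ss = 20/K_a = 0.3 ⇒ K_a = 200/3 ⇒ K = (200/3)/(4/3) = 50.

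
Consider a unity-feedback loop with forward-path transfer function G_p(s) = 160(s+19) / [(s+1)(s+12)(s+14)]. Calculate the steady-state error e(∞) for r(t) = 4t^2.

No free integrators in G_p(s): this is a type 0 system.
For a type-0 system K_a = 0, so e_ss to a parabolic input is unbounded.

infinity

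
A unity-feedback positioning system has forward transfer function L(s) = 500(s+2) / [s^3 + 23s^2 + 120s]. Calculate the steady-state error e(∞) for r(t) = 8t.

Factoring s from the denominator leaves a polynomial with constant term 120, so the system is type 1.
K_v = lim_{s→0} s·L(s) = 500·2 / 120 = 25/3.
e_ss = 8/K_v = 8/(25/3) = 0.96.

0.96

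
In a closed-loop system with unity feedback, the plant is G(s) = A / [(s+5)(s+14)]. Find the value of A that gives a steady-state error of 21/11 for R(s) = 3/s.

The open loop has no poles at the origin → type 0 system.
K_p = lim_{s→0} G(s) = A / (5·14) = (1/70)·A.
e_ss = 3/(1 + K_p) = 21/11 ⇒ 1 + (1/70)·A = 11/7 ⇒ A = 40.

40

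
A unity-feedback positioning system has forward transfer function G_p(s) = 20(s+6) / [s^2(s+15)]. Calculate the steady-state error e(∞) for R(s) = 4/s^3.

System type = 2 (two poles at s=0).
K_a = lim_{s→0} s^2·G_p(s) = 20·6 / (15) = 8.
r(t) = 2t^2 gives R(s) = 4/s^3.
e_ss = 4/K_a = 4/8 = 0.5.

0.5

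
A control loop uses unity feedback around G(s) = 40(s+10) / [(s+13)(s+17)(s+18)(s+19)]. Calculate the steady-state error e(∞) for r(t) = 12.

453492/37991

System type = 0 (no poles at s=0).
K_p = lim_{s→0} G(s) = 40·10 / (13·17·18·19) = 200/37791.
e_ss = 12/(1 + K_p) = 12/(37991/37791) = 453492/37991.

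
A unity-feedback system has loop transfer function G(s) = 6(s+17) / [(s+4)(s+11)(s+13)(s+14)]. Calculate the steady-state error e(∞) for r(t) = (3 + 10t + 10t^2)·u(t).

infinity

The open loop has no poles at the origin → type 0 system. Taking each input component in turn:
  • 3: e_ss = 3/(1+K_p) with K_p=51/4004 → 12012/4055.
  • 10t: a type-0 system cannot track it, e_ss → ∞.
  • 10t^2: a type-0 system cannot track it, e_ss → ∞.
The unbounded component dominates.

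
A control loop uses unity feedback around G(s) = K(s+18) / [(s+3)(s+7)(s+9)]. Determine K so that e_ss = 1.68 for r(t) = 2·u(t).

2

The open loop has no poles at the origin → type 0 system.
K_p = lim_{s→0} G(s) = K·18 / (3·7·9) = (2/21)·K.
e_ss = 2/(1 + K_p) = 1.68 ⇒ 1 + (2/21)·K = 25/21 ⇒ K = 2.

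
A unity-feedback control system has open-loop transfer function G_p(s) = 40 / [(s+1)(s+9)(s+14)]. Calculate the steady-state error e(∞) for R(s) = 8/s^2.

infinity

System type = 0 (no poles at s=0).
K_v = lim_{s→0} s·G_p(s) = 0; the steady-state error to this ramp input grows without bound.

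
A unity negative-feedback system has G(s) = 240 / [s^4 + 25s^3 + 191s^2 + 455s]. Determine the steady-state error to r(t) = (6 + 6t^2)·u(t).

Factoring s from the denominator leaves a polynomial with constant term 455, so the system is type 1. By superposition:
  • 6: tracked with zero error.
  • 6t^2: a type-1 system cannot track it, e_ss → ∞.
The unbounded component dominates.

infinity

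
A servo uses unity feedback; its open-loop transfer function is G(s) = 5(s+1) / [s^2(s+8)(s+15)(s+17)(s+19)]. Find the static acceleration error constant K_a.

G(s) has two factors of s in the denominator, so the system is type 2.
K_a = lim_{s→0} s^2·G(s) = 5·1 / (8·15·17·19) = 1/7752.

1/7752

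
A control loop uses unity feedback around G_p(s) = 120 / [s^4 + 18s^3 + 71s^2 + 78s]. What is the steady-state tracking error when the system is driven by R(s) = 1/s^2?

The denominator has no term below 78s — 1 pole at s=0, type 1.
K_v = lim_{s→0} s·G_p(s) = 120 / 78 = 20/13.
e_ss = 1/K_v = 1/(20/13) = 0.65.

0.65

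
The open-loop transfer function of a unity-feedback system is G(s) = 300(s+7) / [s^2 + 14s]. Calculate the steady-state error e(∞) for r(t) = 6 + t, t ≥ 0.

1/150

The denominator has no term below 14s — 1 pole at s=0, type 1. By superposition:
  • 6: tracked with zero error.
  • t: e_ss = 1/K_v with K_v=150 → 1/150.
Total e_ss = 1/150.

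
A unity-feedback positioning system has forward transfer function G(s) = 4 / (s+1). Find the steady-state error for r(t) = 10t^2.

The open loop has no poles at the origin → type 0 system.
For a type-0 system K_a = 0, so e_ss to a parabolic input is unbounded.

infinity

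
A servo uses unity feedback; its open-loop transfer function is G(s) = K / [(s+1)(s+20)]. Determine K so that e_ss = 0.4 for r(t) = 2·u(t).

G(s) has no factors of s in the denominator, so the system is type 0.
K_p = lim_{s→0} G(s) = K / (1·20) = 0.05·K.
e_ss = 2/(1 + K_p) = 0.4 ⇒ 1 + 0.05·K = 5 ⇒ K = 80.

80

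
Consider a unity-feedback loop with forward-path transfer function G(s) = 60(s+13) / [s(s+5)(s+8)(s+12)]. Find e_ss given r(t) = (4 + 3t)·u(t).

One free integrator in G(s): this is a type 1 system. By superposition:
  • 4: tracked with zero error.
  • 3t: e_ss = 3/K_v with K_v=1.625 → 24/13.
Total e_ss = 24/13.

24/13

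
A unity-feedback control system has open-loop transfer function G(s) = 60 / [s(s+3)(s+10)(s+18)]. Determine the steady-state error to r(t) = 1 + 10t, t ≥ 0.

90

The open loop has one pole at the origin → type 1 system. Treating each term separately:
  • 1: tracked with zero error.
  • 10t: e_ss = 10/K_v with K_v=1/9 → 90.
Total e_ss = 90.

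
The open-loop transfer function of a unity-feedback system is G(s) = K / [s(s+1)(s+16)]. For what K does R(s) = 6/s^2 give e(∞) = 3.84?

System type = 1 (one pole at s=0).
K_v = lim_{s→0} s·G(s) = K / (1·16) = 0.0625·K.
e_ss = 6/K_v = 3.84 ⇒ K_v = 1.5625 ⇒ K = 1.5625/0.0625 = 25.

25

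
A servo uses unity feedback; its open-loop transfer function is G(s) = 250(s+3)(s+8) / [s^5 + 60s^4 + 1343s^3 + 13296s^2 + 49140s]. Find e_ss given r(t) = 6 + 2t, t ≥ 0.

16.38

Lowest-order denominator term is 49140s, so the open loop has 1 pole at the origin → type 1 system. Treating each term separately:
  • 6: tracked with zero error.
  • 2t: e_ss = 2/K_v with K_v=100/819 → 16.38.
Total e_ss = 16.38.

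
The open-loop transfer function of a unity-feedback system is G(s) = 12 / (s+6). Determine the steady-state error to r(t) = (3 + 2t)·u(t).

infinity

The open loop has no poles at the origin → type 0 system. By superposition:
  • 3: e_ss = 3/(1+K_p) with K_p=2 → 1.
  • 2t: a type-0 system cannot track it, e_ss → ∞.
The unbounded component dominates.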